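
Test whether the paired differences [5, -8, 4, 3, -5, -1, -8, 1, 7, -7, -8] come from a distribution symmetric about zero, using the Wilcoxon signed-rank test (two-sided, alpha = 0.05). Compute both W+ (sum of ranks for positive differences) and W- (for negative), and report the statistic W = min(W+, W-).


Step 1: Drop any zero differences (none here) and take |d_i|.
|d| = [5, 8, 4, 3, 5, 1, 8, 1, 7, 7, 8]
Step 2: Midrank |d_i| (ties get averaged ranks).
ranks: |5|->5.5, |8|->10, |4|->4, |3|->3, |5|->5.5, |1|->1.5, |8|->10, |1|->1.5, |7|->7.5, |7|->7.5, |8|->10
Step 3: Attach original signs; sum ranks with positive sign and with negative sign.
W+ = 5.5 + 4 + 3 + 1.5 + 7.5 = 21.5
W- = 10 + 5.5 + 1.5 + 10 + 7.5 + 10 = 44.5
(Check: W+ + W- = 66 should equal n(n+1)/2 = 66.)
Step 4: Test statistic W = min(W+, W-) = 21.5.
Step 5: Ties in |d|, so use the tie-corrected normal approximation.
        E[W] = n(n+1)/4 = 11*12/4 = 33.
        Tie groups: |d|=1 (t=2), |d|=5 (t=2), |d|=7 (t=2), |d|=8 (t=3); sum(t^3 - t) = 42.
        Var[W] = n(n+1)(2n+1)/24 - sum(t^3-t)/48 = 3036/24 - 42/48 = 125.625.
        z = (W - E[W]) / sqrt(Var[W]) = (21.5 - 33) / 11.2083 = -1.0260.
        Two-sided p = 2*Phi(z) = 0.304878.
Step 6: alpha = 0.05. fail to reject H0.

W+ = 21.5, W- = 44.5, W = min = 21.5, p = 0.304878, fail to reject H0.


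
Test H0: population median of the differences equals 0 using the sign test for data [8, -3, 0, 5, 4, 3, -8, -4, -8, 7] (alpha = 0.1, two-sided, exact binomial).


Step 1: Discard zero differences. Original n = 10; n_eff = number of nonzero differences = 9.
Nonzero differences (with sign): +8, -3, +5, +4, +3, -8, -4, -8, +7
Step 2: Count signs: positive = 5, negative = 4.
Step 3: Under H0: P(positive) = 0.5, so the number of positives S ~ Bin(9, 0.5).
Step 4: Two-sided exact p-value = sum of Bin(9,0.5) probabilities at or below the observed probability = 1.000000.
Step 5: alpha = 0.1. fail to reject H0.

n_eff = 9, pos = 5, neg = 4, p = 1.000000, fail to reject H0.


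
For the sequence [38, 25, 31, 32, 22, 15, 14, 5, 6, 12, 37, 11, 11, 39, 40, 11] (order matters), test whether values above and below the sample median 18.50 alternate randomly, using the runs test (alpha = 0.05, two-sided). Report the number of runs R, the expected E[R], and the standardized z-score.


Step 1: Compute median = 18.50; label A = above, B = below.
Labels in order: AAAAABBBBBABBAAB  (n_A = 8, n_B = 8)
Step 2: Count runs R = 6.
Step 3: Under H0 (random ordering), E[R] = 2*n_A*n_B/(n_A+n_B) + 1 = 2*8*8/16 + 1 = 9.0000.
        Var[R] = 2*n_A*n_B*(2*n_A*n_B - n_A - n_B) / ((n_A+n_B)^2 * (n_A+n_B-1)) = 14336/3840 = 3.7333.
        SD[R] = 1.9322.
Step 4: Continuity-corrected z = (R + 0.5 - E[R]) / SD[R] = (6 + 0.5 - 9.0000) / 1.9322 = -1.2939.
Step 5: Two-sided p-value via normal approximation = 2*(1 - Phi(|z|)) = 0.195709.
Step 6: alpha = 0.05. fail to reject H0.

R = 6, z = -1.2939, p = 0.195709, fail to reject H0.


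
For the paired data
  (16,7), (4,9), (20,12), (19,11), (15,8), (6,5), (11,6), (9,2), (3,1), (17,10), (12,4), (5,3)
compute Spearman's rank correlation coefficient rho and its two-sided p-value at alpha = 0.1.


Step 1: Rank x and y separately (midranks; no ties here).
rank(x): 16->9, 4->2, 20->12, 19->11, 15->8, 6->4, 11->6, 9->5, 3->1, 17->10, 12->7, 5->3
rank(y): 7->7, 9->9, 12->12, 11->11, 8->8, 5->5, 6->6, 2->2, 1->1, 10->10, 4->4, 3->3
Step 2: d_i = R_x(i) - R_y(i); compute d_i^2.
  (9-7)^2=4, (2-9)^2=49, (12-12)^2=0, (11-11)^2=0, (8-8)^2=0, (4-5)^2=1, (6-6)^2=0, (5-2)^2=9, (1-1)^2=0, (10-10)^2=0, (7-4)^2=9, (3-3)^2=0
sum(d^2) = 72.
Step 3: rho = 1 - 6*72 / (12*(12^2 - 1)) = 1 - 432/1716 = 0.748252.
Step 4: Under H0, t = rho * sqrt((n-2)/(1-rho^2)) = 3.5667 ~ t(10).
Step 5: Two-sided p-value from the t-distribution with 10 df = 0.005124.
Step 6: alpha = 0.1. reject H0.

rho = 0.7483, p = 0.005124, reject H0 at alpha = 0.1.


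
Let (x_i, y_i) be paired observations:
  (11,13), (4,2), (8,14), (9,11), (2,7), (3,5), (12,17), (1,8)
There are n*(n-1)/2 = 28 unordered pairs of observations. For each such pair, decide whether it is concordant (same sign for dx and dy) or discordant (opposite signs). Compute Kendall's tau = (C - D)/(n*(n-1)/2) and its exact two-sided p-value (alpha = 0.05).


Step 1: Enumerate the 28 unordered pairs (i,j) with i<j and classify each by sign(x_j-x_i) * sign(y_j-y_i).
  (1,2):dx=-7,dy=-11->C; (1,3):dx=-3,dy=+1->D; (1,4):dx=-2,dy=-2->C; (1,5):dx=-9,dy=-6->C
  (1,6):dx=-8,dy=-8->C; (1,7):dx=+1,dy=+4->C; (1,8):dx=-10,dy=-5->C; (2,3):dx=+4,dy=+12->C
  (2,4):dx=+5,dy=+9->C; (2,5):dx=-2,dy=+5->D; (2,6):dx=-1,dy=+3->D; (2,7):dx=+8,dy=+15->C
  (2,8):dx=-3,dy=+6->D; (3,4):dx=+1,dy=-3->D; (3,5):dx=-6,dy=-7->C; (3,6):dx=-5,dy=-9->C
  (3,7):dx=+4,dy=+3->C; (3,8):dx=-7,dy=-6->C; (4,5):dx=-7,dy=-4->C; (4,6):dx=-6,dy=-6->C
  (4,7):dx=+3,dy=+6->C; (4,8):dx=-8,dy=-3->C; (5,6):dx=+1,dy=-2->D; (5,7):dx=+10,dy=+10->C
  (5,8):dx=-1,dy=+1->D; (6,7):dx=+9,dy=+12->C; (6,8):dx=-2,dy=+3->D; (7,8):dx=-11,dy=-9->C
Step 2: C = 20, D = 8, total pairs = 28.
Step 3: tau = (C - D)/(n(n-1)/2) = (20 - 8)/28 = 0.428571.
Step 4: Exact two-sided p-value (enumerate n! = 40320 permutations of y under H0): p = 0.178869.
Step 5: alpha = 0.05. fail to reject H0.

tau_b = 0.4286 (C=20, D=8), p = 0.178869, fail to reject H0.


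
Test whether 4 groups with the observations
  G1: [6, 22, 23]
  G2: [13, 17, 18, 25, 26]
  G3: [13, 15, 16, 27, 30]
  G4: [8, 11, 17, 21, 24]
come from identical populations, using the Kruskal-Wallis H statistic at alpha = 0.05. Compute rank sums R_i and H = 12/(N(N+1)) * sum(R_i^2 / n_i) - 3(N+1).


Step 1: Combine all N = 18 observations and assign midranks.
sorted (value, group, rank): (6,G1,1), (8,G4,2), (11,G4,3), (13,G2,4.5), (13,G3,4.5), (15,G3,6), (16,G3,7), (17,G2,8.5), (17,G4,8.5), (18,G2,10), (21,G4,11), (22,G1,12), (23,G1,13), (24,G4,14), (25,G2,15), (26,G2,16), (27,G3,17), (30,G3,18)
Step 2: Sum ranks within each group.
R_1 = 26 (n_1 = 3)
R_2 = 54 (n_2 = 5)
R_3 = 52.5 (n_3 = 5)
R_4 = 38.5 (n_4 = 5)
Step 3: H = 12/(N(N+1)) * sum(R_i^2/n_i) - 3(N+1)
     = 12/(18*19) * (26^2/3 + 54^2/5 + 52.5^2/5 + 38.5^2/5) - 3*19
     = 0.035088 * 1656.23 - 57
     = 1.113450.
Step 4: Ties present; correction factor C = 1 - 12/(18^3 - 18) = 0.997936. Corrected H = 1.113450 / 0.997936 = 1.115753.
Step 5: Under H0, H ~ chi^2(3); p-value = 0.773273.
Step 6: alpha = 0.05. fail to reject H0.

H = 1.1158, df = 3, p = 0.773273, fail to reject H0.


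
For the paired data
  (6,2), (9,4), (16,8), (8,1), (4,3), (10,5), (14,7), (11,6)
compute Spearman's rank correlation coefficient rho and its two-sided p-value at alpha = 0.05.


Step 1: Rank x and y separately (midranks; no ties here).
rank(x): 6->2, 9->4, 16->8, 8->3, 4->1, 10->5, 14->7, 11->6
rank(y): 2->2, 4->4, 8->8, 1->1, 3->3, 5->5, 7->7, 6->6
Step 2: d_i = R_x(i) - R_y(i); compute d_i^2.
  (2-2)^2=0, (4-4)^2=0, (8-8)^2=0, (3-1)^2=4, (1-3)^2=4, (5-5)^2=0, (7-7)^2=0, (6-6)^2=0
sum(d^2) = 8.
Step 3: rho = 1 - 6*8 / (8*(8^2 - 1)) = 1 - 48/504 = 0.904762.
Step 4: Under H0, t = rho * sqrt((n-2)/(1-rho^2)) = 5.2034 ~ t(6).
Step 5: Two-sided p-value from the t-distribution with 6 df = 0.002008.
Step 6: alpha = 0.05. reject H0.

rho = 0.9048, p = 0.002008, reject H0 at alpha = 0.05.


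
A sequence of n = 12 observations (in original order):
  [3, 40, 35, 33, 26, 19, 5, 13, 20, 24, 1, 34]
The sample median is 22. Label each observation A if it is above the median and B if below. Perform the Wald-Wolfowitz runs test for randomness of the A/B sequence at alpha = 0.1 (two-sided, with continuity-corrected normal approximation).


Step 1: Compute median = 22; label A = above, B = below.
Labels in order: BAAAABBBBABA  (n_A = 6, n_B = 6)
Step 2: Count runs R = 6.
Step 3: Under H0 (random ordering), E[R] = 2*n_A*n_B/(n_A+n_B) + 1 = 2*6*6/12 + 1 = 7.0000.
        Var[R] = 2*n_A*n_B*(2*n_A*n_B - n_A - n_B) / ((n_A+n_B)^2 * (n_A+n_B-1)) = 4320/1584 = 2.7273.
        SD[R] = 1.6514.
Step 4: Continuity-corrected z = (R + 0.5 - E[R]) / SD[R] = (6 + 0.5 - 7.0000) / 1.6514 = -0.3028.
Step 5: Two-sided p-value via normal approximation = 2*(1 - Phi(|z|)) = 0.762069.
Step 6: alpha = 0.1. fail to reject H0.

R = 6, z = -0.3028, p = 0.762069, fail to reject H0.


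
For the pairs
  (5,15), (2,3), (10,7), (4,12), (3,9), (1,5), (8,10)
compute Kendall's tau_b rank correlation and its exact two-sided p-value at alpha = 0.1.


Step 1: Enumerate the 21 unordered pairs (i,j) with i<j and classify each by sign(x_j-x_i) * sign(y_j-y_i).
  (1,2):dx=-3,dy=-12->C; (1,3):dx=+5,dy=-8->D; (1,4):dx=-1,dy=-3->C; (1,5):dx=-2,dy=-6->C
  (1,6):dx=-4,dy=-10->C; (1,7):dx=+3,dy=-5->D; (2,3):dx=+8,dy=+4->C; (2,4):dx=+2,dy=+9->C
  (2,5):dx=+1,dy=+6->C; (2,6):dx=-1,dy=+2->D; (2,7):dx=+6,dy=+7->C; (3,4):dx=-6,dy=+5->D
  (3,5):dx=-7,dy=+2->D; (3,6):dx=-9,dy=-2->C; (3,7):dx=-2,dy=+3->D; (4,5):dx=-1,dy=-3->C
  (4,6):dx=-3,dy=-7->C; (4,7):dx=+4,dy=-2->D; (5,6):dx=-2,dy=-4->C; (5,7):dx=+5,dy=+1->C
  (6,7):dx=+7,dy=+5->C
Step 2: C = 14, D = 7, total pairs = 21.
Step 3: tau = (C - D)/(n(n-1)/2) = (14 - 7)/21 = 0.333333.
Step 4: Exact two-sided p-value (enumerate n! = 5040 permutations of y under H0): p = 0.381349.
Step 5: alpha = 0.1. fail to reject H0.

tau_b = 0.3333 (C=14, D=7), p = 0.381349, fail to reject H0.


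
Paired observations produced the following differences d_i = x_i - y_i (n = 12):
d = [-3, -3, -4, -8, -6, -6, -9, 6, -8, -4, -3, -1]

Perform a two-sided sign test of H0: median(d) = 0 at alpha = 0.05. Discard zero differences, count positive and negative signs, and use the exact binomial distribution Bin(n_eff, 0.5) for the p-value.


Step 1: Discard zero differences. Original n = 12; n_eff = number of nonzero differences = 12.
Nonzero differences (with sign): -3, -3, -4, -8, -6, -6, -9, +6, -8, -4, -3, -1
Step 2: Count signs: positive = 1, negative = 11.
Step 3: Under H0: P(positive) = 0.5, so the number of positives S ~ Bin(12, 0.5).
Step 4: Two-sided exact p-value = sum of Bin(12,0.5) probabilities at or below the observed probability = 0.006348.
Step 5: alpha = 0.05. reject H0.

n_eff = 12, pos = 1, neg = 11, p = 0.006348, reject H0.


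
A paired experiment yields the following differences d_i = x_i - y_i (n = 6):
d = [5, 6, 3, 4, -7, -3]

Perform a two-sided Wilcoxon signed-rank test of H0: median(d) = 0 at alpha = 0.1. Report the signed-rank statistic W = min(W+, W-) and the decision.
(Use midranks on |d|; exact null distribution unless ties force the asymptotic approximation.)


Step 1: Drop any zero differences (none here) and take |d_i|.
|d| = [5, 6, 3, 4, 7, 3]
Step 2: Midrank |d_i| (ties get averaged ranks).
ranks: |5|->4, |6|->5, |3|->1.5, |4|->3, |7|->6, |3|->1.5
Step 3: Attach original signs; sum ranks with positive sign and with negative sign.
W+ = 4 + 5 + 1.5 + 3 = 13.5
W- = 6 + 1.5 = 7.5
(Check: W+ + W- = 21 should equal n(n+1)/2 = 21.)
Step 4: Test statistic W = min(W+, W-) = 7.5.
Step 5: Ties in |d|, so use the tie-corrected normal approximation.
        E[W] = n(n+1)/4 = 6*7/4 = 10.5.
        Tie groups: |d|=3 (t=2); sum(t^3 - t) = 6.
        Var[W] = n(n+1)(2n+1)/24 - sum(t^3-t)/48 = 546/24 - 6/48 = 22.625.
        z = (W - E[W]) / sqrt(Var[W]) = (7.5 - 10.5) / 4.7566 = -0.6307.
        Two-sided p = 2*Phi(z) = 0.528233.
Step 6: alpha = 0.1. fail to reject H0.

W+ = 13.5, W- = 7.5, W = min = 7.5, p = 0.528233, fail to reject H0.


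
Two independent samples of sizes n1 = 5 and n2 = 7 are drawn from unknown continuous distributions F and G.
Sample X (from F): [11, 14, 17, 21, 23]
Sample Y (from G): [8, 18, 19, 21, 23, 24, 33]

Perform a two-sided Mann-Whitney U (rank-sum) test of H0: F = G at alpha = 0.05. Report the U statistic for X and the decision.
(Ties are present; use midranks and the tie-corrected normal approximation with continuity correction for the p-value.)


Step 1: Combine and sort all 12 observations; assign midranks.
sorted (value, group): (8,Y), (11,X), (14,X), (17,X), (18,Y), (19,Y), (21,X), (21,Y), (23,X), (23,Y), (24,Y), (33,Y)
ranks: 8->1, 11->2, 14->3, 17->4, 18->5, 19->6, 21->7.5, 21->7.5, 23->9.5, 23->9.5, 24->11, 33->12
Step 2: Rank sum for X: R1 = 2 + 3 + 4 + 7.5 + 9.5 = 26.
Step 3: U_X = R1 - n1(n1+1)/2 = 26 - 5*6/2 = 26 - 15 = 11.
       U_Y = n1*n2 - U_X = 35 - 11 = 24.
Step 4: Ties are present, so use the tie-corrected normal approximation (with continuity correction) for the p-value.
Step 5: p-value = 0.328162; compare to alpha = 0.05. fail to reject H0.

U_X = 11, p = 0.328162, fail to reject H0 at alpha = 0.05.


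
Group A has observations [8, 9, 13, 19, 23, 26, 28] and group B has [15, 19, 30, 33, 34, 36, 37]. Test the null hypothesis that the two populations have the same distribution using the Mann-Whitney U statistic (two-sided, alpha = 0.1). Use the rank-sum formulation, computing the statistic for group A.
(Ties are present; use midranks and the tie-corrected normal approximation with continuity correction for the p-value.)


Step 1: Combine and sort all 14 observations; assign midranks.
sorted (value, group): (8,X), (9,X), (13,X), (15,Y), (19,X), (19,Y), (23,X), (26,X), (28,X), (30,Y), (33,Y), (34,Y), (36,Y), (37,Y)
ranks: 8->1, 9->2, 13->3, 15->4, 19->5.5, 19->5.5, 23->7, 26->8, 28->9, 30->10, 33->11, 34->12, 36->13, 37->14
Step 2: Rank sum for X: R1 = 1 + 2 + 3 + 5.5 + 7 + 8 + 9 = 35.5.
Step 3: U_X = R1 - n1(n1+1)/2 = 35.5 - 7*8/2 = 35.5 - 28 = 7.5.
       U_Y = n1*n2 - U_X = 49 - 7.5 = 41.5.
Step 4: Ties are present, so use the tie-corrected normal approximation (with continuity correction) for the p-value.
Step 5: p-value = 0.034806; compare to alpha = 0.1. reject H0.

U_X = 7.5, p = 0.034806, reject H0 at alpha = 0.1.


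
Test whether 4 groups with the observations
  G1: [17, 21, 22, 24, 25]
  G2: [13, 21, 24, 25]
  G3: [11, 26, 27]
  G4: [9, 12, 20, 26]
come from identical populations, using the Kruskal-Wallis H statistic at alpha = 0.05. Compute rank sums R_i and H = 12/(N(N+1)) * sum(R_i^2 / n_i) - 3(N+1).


Step 1: Combine all N = 16 observations and assign midranks.
sorted (value, group, rank): (9,G4,1), (11,G3,2), (12,G4,3), (13,G2,4), (17,G1,5), (20,G4,6), (21,G1,7.5), (21,G2,7.5), (22,G1,9), (24,G1,10.5), (24,G2,10.5), (25,G1,12.5), (25,G2,12.5), (26,G3,14.5), (26,G4,14.5), (27,G3,16)
Step 2: Sum ranks within each group.
R_1 = 44.5 (n_1 = 5)
R_2 = 34.5 (n_2 = 4)
R_3 = 32.5 (n_3 = 3)
R_4 = 24.5 (n_4 = 4)
Step 3: H = 12/(N(N+1)) * sum(R_i^2/n_i) - 3(N+1)
     = 12/(16*17) * (44.5^2/5 + 34.5^2/4 + 32.5^2/3 + 24.5^2/4) - 3*17
     = 0.044118 * 1195.76 - 51
     = 1.754044.
Step 4: Ties present; correction factor C = 1 - 24/(16^3 - 16) = 0.994118. Corrected H = 1.754044 / 0.994118 = 1.764423.
Step 5: Under H0, H ~ chi^2(3); p-value = 0.622707.
Step 6: alpha = 0.05. fail to reject H0.

H = 1.7644, df = 3, p = 0.622707, fail to reject H0.


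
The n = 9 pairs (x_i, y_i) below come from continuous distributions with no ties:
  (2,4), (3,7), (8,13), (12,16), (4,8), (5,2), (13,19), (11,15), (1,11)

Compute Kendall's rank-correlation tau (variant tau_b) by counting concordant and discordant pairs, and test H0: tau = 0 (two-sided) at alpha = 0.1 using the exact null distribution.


Step 1: Enumerate the 36 unordered pairs (i,j) with i<j and classify each by sign(x_j-x_i) * sign(y_j-y_i).
  (1,2):dx=+1,dy=+3->C; (1,3):dx=+6,dy=+9->C; (1,4):dx=+10,dy=+12->C; (1,5):dx=+2,dy=+4->C
  (1,6):dx=+3,dy=-2->D; (1,7):dx=+11,dy=+15->C; (1,8):dx=+9,dy=+11->C; (1,9):dx=-1,dy=+7->D
  (2,3):dx=+5,dy=+6->C; (2,4):dx=+9,dy=+9->C; (2,5):dx=+1,dy=+1->C; (2,6):dx=+2,dy=-5->D
  (2,7):dx=+10,dy=+12->C; (2,8):dx=+8,dy=+8->C; (2,9):dx=-2,dy=+4->D; (3,4):dx=+4,dy=+3->C
  (3,5):dx=-4,dy=-5->C; (3,6):dx=-3,dy=-11->C; (3,7):dx=+5,dy=+6->C; (3,8):dx=+3,dy=+2->C
  (3,9):dx=-7,dy=-2->C; (4,5):dx=-8,dy=-8->C; (4,6):dx=-7,dy=-14->C; (4,7):dx=+1,dy=+3->C
  (4,8):dx=-1,dy=-1->C; (4,9):dx=-11,dy=-5->C; (5,6):dx=+1,dy=-6->D; (5,7):dx=+9,dy=+11->C
  (5,8):dx=+7,dy=+7->C; (5,9):dx=-3,dy=+3->D; (6,7):dx=+8,dy=+17->C; (6,8):dx=+6,dy=+13->C
  (6,9):dx=-4,dy=+9->D; (7,8):dx=-2,dy=-4->C; (7,9):dx=-12,dy=-8->C; (8,9):dx=-10,dy=-4->C
Step 2: C = 29, D = 7, total pairs = 36.
Step 3: tau = (C - D)/(n(n-1)/2) = (29 - 7)/36 = 0.611111.
Step 4: Exact two-sided p-value (enumerate n! = 362880 permutations of y under H0): p = 0.024741.
Step 5: alpha = 0.1. reject H0.

tau_b = 0.6111 (C=29, D=7), p = 0.024741, reject H0.


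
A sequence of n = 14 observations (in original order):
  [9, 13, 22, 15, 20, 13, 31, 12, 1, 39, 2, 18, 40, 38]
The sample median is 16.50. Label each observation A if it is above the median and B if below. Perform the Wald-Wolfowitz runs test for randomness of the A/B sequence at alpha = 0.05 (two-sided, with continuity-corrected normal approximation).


Step 1: Compute median = 16.50; label A = above, B = below.
Labels in order: BBABABABBABAAA  (n_A = 7, n_B = 7)
Step 2: Count runs R = 10.
Step 3: Under H0 (random ordering), E[R] = 2*n_A*n_B/(n_A+n_B) + 1 = 2*7*7/14 + 1 = 8.0000.
        Var[R] = 2*n_A*n_B*(2*n_A*n_B - n_A - n_B) / ((n_A+n_B)^2 * (n_A+n_B-1)) = 8232/2548 = 3.2308.
        SD[R] = 1.7974.
Step 4: Continuity-corrected z = (R - 0.5 - E[R]) / SD[R] = (10 - 0.5 - 8.0000) / 1.7974 = 0.8345.
Step 5: Two-sided p-value via normal approximation = 2*(1 - Phi(|z|)) = 0.403986.
Step 6: alpha = 0.05. fail to reject H0.

R = 10, z = 0.8345, p = 0.403986, fail to reject H0.


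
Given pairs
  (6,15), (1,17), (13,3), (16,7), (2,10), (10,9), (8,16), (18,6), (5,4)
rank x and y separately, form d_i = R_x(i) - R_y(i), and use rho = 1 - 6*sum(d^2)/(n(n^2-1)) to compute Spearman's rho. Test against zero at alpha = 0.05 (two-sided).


Step 1: Rank x and y separately (midranks; no ties here).
rank(x): 6->4, 1->1, 13->7, 16->8, 2->2, 10->6, 8->5, 18->9, 5->3
rank(y): 15->7, 17->9, 3->1, 7->4, 10->6, 9->5, 16->8, 6->3, 4->2
Step 2: d_i = R_x(i) - R_y(i); compute d_i^2.
  (4-7)^2=9, (1-9)^2=64, (7-1)^2=36, (8-4)^2=16, (2-6)^2=16, (6-5)^2=1, (5-8)^2=9, (9-3)^2=36, (3-2)^2=1
sum(d^2) = 188.
Step 3: rho = 1 - 6*188 / (9*(9^2 - 1)) = 1 - 1128/720 = -0.566667.
Step 4: Under H0, t = rho * sqrt((n-2)/(1-rho^2)) = -1.8196 ~ t(7).
Step 5: Two-sided p-value from the t-distribution with 7 df = 0.111633.
Step 6: alpha = 0.05. fail to reject H0.

rho = -0.5667, p = 0.111633, fail to reject H0 at alpha = 0.05.


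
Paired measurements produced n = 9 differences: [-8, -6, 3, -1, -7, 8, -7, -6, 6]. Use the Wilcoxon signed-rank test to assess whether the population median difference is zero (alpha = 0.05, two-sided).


Step 1: Drop any zero differences (none here) and take |d_i|.
|d| = [8, 6, 3, 1, 7, 8, 7, 6, 6]
Step 2: Midrank |d_i| (ties get averaged ranks).
ranks: |8|->8.5, |6|->4, |3|->2, |1|->1, |7|->6.5, |8|->8.5, |7|->6.5, |6|->4, |6|->4
Step 3: Attach original signs; sum ranks with positive sign and with negative sign.
W+ = 2 + 8.5 + 4 = 14.5
W- = 8.5 + 4 + 1 + 6.5 + 6.5 + 4 = 30.5
(Check: W+ + W- = 45 should equal n(n+1)/2 = 45.)
Step 4: Test statistic W = min(W+, W-) = 14.5.
Step 5: Ties in |d|, so use the tie-corrected normal approximation.
        E[W] = n(n+1)/4 = 9*10/4 = 22.5.
        Tie groups: |d|=6 (t=3), |d|=7 (t=2), |d|=8 (t=2); sum(t^3 - t) = 36.
        Var[W] = n(n+1)(2n+1)/24 - sum(t^3-t)/48 = 1710/24 - 36/48 = 70.5.
        z = (W - E[W]) / sqrt(Var[W]) = (14.5 - 22.5) / 8.3964 = -0.9528.
        Two-sided p = 2*Phi(z) = 0.340698.
Step 6: alpha = 0.05. fail to reject H0.

W+ = 14.5, W- = 30.5, W = min = 14.5, p = 0.340698, fail to reject H0.


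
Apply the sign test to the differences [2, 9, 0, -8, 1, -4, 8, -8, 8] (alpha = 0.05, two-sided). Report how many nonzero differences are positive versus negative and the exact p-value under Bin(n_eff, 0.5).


Step 1: Discard zero differences. Original n = 9; n_eff = number of nonzero differences = 8.
Nonzero differences (with sign): +2, +9, -8, +1, -4, +8, -8, +8
Step 2: Count signs: positive = 5, negative = 3.
Step 3: Under H0: P(positive) = 0.5, so the number of positives S ~ Bin(8, 0.5).
Step 4: Two-sided exact p-value = sum of Bin(8,0.5) probabilities at or below the observed probability = 0.726562.
Step 5: alpha = 0.05. fail to reject H0.

n_eff = 8, pos = 5, neg = 3, p = 0.726562, fail to reject H0.


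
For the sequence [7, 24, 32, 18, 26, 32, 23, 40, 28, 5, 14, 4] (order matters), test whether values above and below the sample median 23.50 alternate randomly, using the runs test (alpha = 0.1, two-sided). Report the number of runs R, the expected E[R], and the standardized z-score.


Step 1: Compute median = 23.50; label A = above, B = below.
Labels in order: BAABAABAABBB  (n_A = 6, n_B = 6)
Step 2: Count runs R = 7.
Step 3: Under H0 (random ordering), E[R] = 2*n_A*n_B/(n_A+n_B) + 1 = 2*6*6/12 + 1 = 7.0000.
        Var[R] = 2*n_A*n_B*(2*n_A*n_B - n_A - n_B) / ((n_A+n_B)^2 * (n_A+n_B-1)) = 4320/1584 = 2.7273.
        SD[R] = 1.6514.
Step 4: R = E[R], so z = 0 with no continuity correction.
Step 5: Two-sided p-value via normal approximation = 2*(1 - Phi(|z|)) = 1.000000.
Step 6: alpha = 0.1. fail to reject H0.

R = 7, z = 0.0000, p = 1.000000, fail to reject H0.


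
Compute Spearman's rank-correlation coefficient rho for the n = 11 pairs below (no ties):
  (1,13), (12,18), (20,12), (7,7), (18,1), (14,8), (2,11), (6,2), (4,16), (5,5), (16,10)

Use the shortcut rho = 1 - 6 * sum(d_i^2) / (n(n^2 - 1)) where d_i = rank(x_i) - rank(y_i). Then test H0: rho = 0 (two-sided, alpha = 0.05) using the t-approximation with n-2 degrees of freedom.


Step 1: Rank x and y separately (midranks; no ties here).
rank(x): 1->1, 12->7, 20->11, 7->6, 18->10, 14->8, 2->2, 6->5, 4->3, 5->4, 16->9
rank(y): 13->9, 18->11, 12->8, 7->4, 1->1, 8->5, 11->7, 2->2, 16->10, 5->3, 10->6
Step 2: d_i = R_x(i) - R_y(i); compute d_i^2.
  (1-9)^2=64, (7-11)^2=16, (11-8)^2=9, (6-4)^2=4, (10-1)^2=81, (8-5)^2=9, (2-7)^2=25, (5-2)^2=9, (3-10)^2=49, (4-3)^2=1, (9-6)^2=9
sum(d^2) = 276.
Step 3: rho = 1 - 6*276 / (11*(11^2 - 1)) = 1 - 1656/1320 = -0.254545.
Step 4: Under H0, t = rho * sqrt((n-2)/(1-rho^2)) = -0.7896 ~ t(9).
Step 5: Two-sided p-value from the t-distribution with 9 df = 0.450037.
Step 6: alpha = 0.05. fail to reject H0.

rho = -0.2545, p = 0.450037, fail to reject H0 at alpha = 0.05.


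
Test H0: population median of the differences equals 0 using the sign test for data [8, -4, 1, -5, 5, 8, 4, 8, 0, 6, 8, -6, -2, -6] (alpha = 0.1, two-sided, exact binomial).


Step 1: Discard zero differences. Original n = 14; n_eff = number of nonzero differences = 13.
Nonzero differences (with sign): +8, -4, +1, -5, +5, +8, +4, +8, +6, +8, -6, -2, -6
Step 2: Count signs: positive = 8, negative = 5.
Step 3: Under H0: P(positive) = 0.5, so the number of positives S ~ Bin(13, 0.5).
Step 4: Two-sided exact p-value = sum of Bin(13,0.5) probabilities at or below the observed probability = 0.581055.
Step 5: alpha = 0.1. fail to reject H0.

n_eff = 13, pos = 8, neg = 5, p = 0.581055, fail to reject H0.


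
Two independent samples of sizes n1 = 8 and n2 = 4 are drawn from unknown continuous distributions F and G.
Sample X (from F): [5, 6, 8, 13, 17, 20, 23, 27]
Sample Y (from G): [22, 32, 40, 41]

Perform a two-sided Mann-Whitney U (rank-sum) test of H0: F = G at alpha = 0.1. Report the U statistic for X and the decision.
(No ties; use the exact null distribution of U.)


Step 1: Combine and sort all 12 observations; assign midranks.
sorted (value, group): (5,X), (6,X), (8,X), (13,X), (17,X), (20,X), (22,Y), (23,X), (27,X), (32,Y), (40,Y), (41,Y)
ranks: 5->1, 6->2, 8->3, 13->4, 17->5, 20->6, 22->7, 23->8, 27->9, 32->10, 40->11, 41->12
Step 2: Rank sum for X: R1 = 1 + 2 + 3 + 4 + 5 + 6 + 8 + 9 = 38.
Step 3: U_X = R1 - n1(n1+1)/2 = 38 - 8*9/2 = 38 - 36 = 2.
       U_Y = n1*n2 - U_X = 32 - 2 = 30.
Step 4: No ties, so the exact null distribution of U (based on enumerating the C(12,8) = 495 equally likely rank assignments) gives the two-sided p-value.
Step 5: p-value = 0.016162; compare to alpha = 0.1. reject H0.

U_X = 2, p = 0.016162, reject H0 at alpha = 0.1.


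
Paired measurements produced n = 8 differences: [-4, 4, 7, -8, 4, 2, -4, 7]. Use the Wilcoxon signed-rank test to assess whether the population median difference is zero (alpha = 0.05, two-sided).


Step 1: Drop any zero differences (none here) and take |d_i|.
|d| = [4, 4, 7, 8, 4, 2, 4, 7]
Step 2: Midrank |d_i| (ties get averaged ranks).
ranks: |4|->3.5, |4|->3.5, |7|->6.5, |8|->8, |4|->3.5, |2|->1, |4|->3.5, |7|->6.5
Step 3: Attach original signs; sum ranks with positive sign and with negative sign.
W+ = 3.5 + 6.5 + 3.5 + 1 + 6.5 = 21
W- = 3.5 + 8 + 3.5 = 15
(Check: W+ + W- = 36 should equal n(n+1)/2 = 36.)
Step 4: Test statistic W = min(W+, W-) = 15.
Step 5: Ties in |d|, so use the tie-corrected normal approximation.
        E[W] = n(n+1)/4 = 8*9/4 = 18.
        Tie groups: |d|=4 (t=4), |d|=7 (t=2); sum(t^3 - t) = 66.
        Var[W] = n(n+1)(2n+1)/24 - sum(t^3-t)/48 = 1224/24 - 66/48 = 49.625.
        z = (W - E[W]) / sqrt(Var[W]) = (15 - 18) / 7.0445 = -0.4259.
        Two-sided p = 2*Phi(z) = 0.670207.
Step 6: alpha = 0.05. fail to reject H0.

W+ = 21, W- = 15, W = min = 15, p = 0.670207, fail to reject H0.


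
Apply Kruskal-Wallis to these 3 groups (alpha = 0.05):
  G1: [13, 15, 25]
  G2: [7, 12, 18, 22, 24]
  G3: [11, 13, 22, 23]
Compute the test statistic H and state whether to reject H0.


Step 1: Combine all N = 12 observations and assign midranks.
sorted (value, group, rank): (7,G2,1), (11,G3,2), (12,G2,3), (13,G1,4.5), (13,G3,4.5), (15,G1,6), (18,G2,7), (22,G2,8.5), (22,G3,8.5), (23,G3,10), (24,G2,11), (25,G1,12)
Step 2: Sum ranks within each group.
R_1 = 22.5 (n_1 = 3)
R_2 = 30.5 (n_2 = 5)
R_3 = 25 (n_3 = 4)
Step 3: H = 12/(N(N+1)) * sum(R_i^2/n_i) - 3(N+1)
     = 12/(12*13) * (22.5^2/3 + 30.5^2/5 + 25^2/4) - 3*13
     = 0.076923 * 511.05 - 39
     = 0.311538.
Step 4: Ties present; correction factor C = 1 - 12/(12^3 - 12) = 0.993007. Corrected H = 0.311538 / 0.993007 = 0.313732.
Step 5: Under H0, H ~ chi^2(2); p-value = 0.854818.
Step 6: alpha = 0.05. fail to reject H0.

H = 0.3137, df = 2, p = 0.854818, fail to reject H0.


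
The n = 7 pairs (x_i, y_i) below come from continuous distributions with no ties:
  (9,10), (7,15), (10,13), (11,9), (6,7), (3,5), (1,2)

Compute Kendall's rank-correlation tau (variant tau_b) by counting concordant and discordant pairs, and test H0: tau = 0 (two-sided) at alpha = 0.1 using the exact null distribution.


Step 1: Enumerate the 21 unordered pairs (i,j) with i<j and classify each by sign(x_j-x_i) * sign(y_j-y_i).
  (1,2):dx=-2,dy=+5->D; (1,3):dx=+1,dy=+3->C; (1,4):dx=+2,dy=-1->D; (1,5):dx=-3,dy=-3->C
  (1,6):dx=-6,dy=-5->C; (1,7):dx=-8,dy=-8->C; (2,3):dx=+3,dy=-2->D; (2,4):dx=+4,dy=-6->D
  (2,5):dx=-1,dy=-8->C; (2,6):dx=-4,dy=-10->C; (2,7):dx=-6,dy=-13->C; (3,4):dx=+1,dy=-4->D
  (3,5):dx=-4,dy=-6->C; (3,6):dx=-7,dy=-8->C; (3,7):dx=-9,dy=-11->C; (4,5):dx=-5,dy=-2->C
  (4,6):dx=-8,dy=-4->C; (4,7):dx=-10,dy=-7->C; (5,6):dx=-3,dy=-2->C; (5,7):dx=-5,dy=-5->C
  (6,7):dx=-2,dy=-3->C
Step 2: C = 16, D = 5, total pairs = 21.
Step 3: tau = (C - D)/(n(n-1)/2) = (16 - 5)/21 = 0.523810.
Step 4: Exact two-sided p-value (enumerate n! = 5040 permutations of y under H0): p = 0.136111.
Step 5: alpha = 0.1. fail to reject H0.

tau_b = 0.5238 (C=16, D=5), p = 0.136111, fail to reject H0.


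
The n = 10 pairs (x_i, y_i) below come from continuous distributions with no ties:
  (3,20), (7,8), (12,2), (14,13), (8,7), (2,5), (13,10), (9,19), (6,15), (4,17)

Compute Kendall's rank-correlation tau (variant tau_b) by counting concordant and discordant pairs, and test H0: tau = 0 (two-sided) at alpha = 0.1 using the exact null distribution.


Step 1: Enumerate the 45 unordered pairs (i,j) with i<j and classify each by sign(x_j-x_i) * sign(y_j-y_i).
  (1,2):dx=+4,dy=-12->D; (1,3):dx=+9,dy=-18->D; (1,4):dx=+11,dy=-7->D; (1,5):dx=+5,dy=-13->D
  (1,6):dx=-1,dy=-15->C; (1,7):dx=+10,dy=-10->D; (1,8):dx=+6,dy=-1->D; (1,9):dx=+3,dy=-5->D
  (1,10):dx=+1,dy=-3->D; (2,3):dx=+5,dy=-6->D; (2,4):dx=+7,dy=+5->C; (2,5):dx=+1,dy=-1->D
  (2,6):dx=-5,dy=-3->C; (2,7):dx=+6,dy=+2->C; (2,8):dx=+2,dy=+11->C; (2,9):dx=-1,dy=+7->D
  (2,10):dx=-3,dy=+9->D; (3,4):dx=+2,dy=+11->C; (3,5):dx=-4,dy=+5->D; (3,6):dx=-10,dy=+3->D
  (3,7):dx=+1,dy=+8->C; (3,8):dx=-3,dy=+17->D; (3,9):dx=-6,dy=+13->D; (3,10):dx=-8,dy=+15->D
  (4,5):dx=-6,dy=-6->C; (4,6):dx=-12,dy=-8->C; (4,7):dx=-1,dy=-3->C; (4,8):dx=-5,dy=+6->D
  (4,9):dx=-8,dy=+2->D; (4,10):dx=-10,dy=+4->D; (5,6):dx=-6,dy=-2->C; (5,7):dx=+5,dy=+3->C
  (5,8):dx=+1,dy=+12->C; (5,9):dx=-2,dy=+8->D; (5,10):dx=-4,dy=+10->D; (6,7):dx=+11,dy=+5->C
  (6,8):dx=+7,dy=+14->C; (6,9):dx=+4,dy=+10->C; (6,10):dx=+2,dy=+12->C; (7,8):dx=-4,dy=+9->D
  (7,9):dx=-7,dy=+5->D; (7,10):dx=-9,dy=+7->D; (8,9):dx=-3,dy=-4->C; (8,10):dx=-5,dy=-2->C
  (9,10):dx=-2,dy=+2->D
Step 2: C = 19, D = 26, total pairs = 45.
Step 3: tau = (C - D)/(n(n-1)/2) = (19 - 26)/45 = -0.155556.
Step 4: Exact two-sided p-value (enumerate n! = 3628800 permutations of y under H0): p = 0.600654.
Step 5: alpha = 0.1. fail to reject H0.

tau_b = -0.1556 (C=19, D=26), p = 0.600654, fail to reject H0.


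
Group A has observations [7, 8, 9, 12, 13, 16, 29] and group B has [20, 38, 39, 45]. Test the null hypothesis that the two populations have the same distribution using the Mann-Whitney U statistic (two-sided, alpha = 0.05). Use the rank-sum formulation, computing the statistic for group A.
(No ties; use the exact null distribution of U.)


Step 1: Combine and sort all 11 observations; assign midranks.
sorted (value, group): (7,X), (8,X), (9,X), (12,X), (13,X), (16,X), (20,Y), (29,X), (38,Y), (39,Y), (45,Y)
ranks: 7->1, 8->2, 9->3, 12->4, 13->5, 16->6, 20->7, 29->8, 38->9, 39->10, 45->11
Step 2: Rank sum for X: R1 = 1 + 2 + 3 + 4 + 5 + 6 + 8 = 29.
Step 3: U_X = R1 - n1(n1+1)/2 = 29 - 7*8/2 = 29 - 28 = 1.
       U_Y = n1*n2 - U_X = 28 - 1 = 27.
Step 4: No ties, so the exact null distribution of U (based on enumerating the C(11,7) = 330 equally likely rank assignments) gives the two-sided p-value.
Step 5: p-value = 0.012121; compare to alpha = 0.05. reject H0.

U_X = 1, p = 0.012121, reject H0 at alpha = 0.05.


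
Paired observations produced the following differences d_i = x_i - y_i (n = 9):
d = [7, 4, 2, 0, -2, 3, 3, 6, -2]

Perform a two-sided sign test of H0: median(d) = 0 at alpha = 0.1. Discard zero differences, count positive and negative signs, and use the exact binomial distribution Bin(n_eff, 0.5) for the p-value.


Step 1: Discard zero differences. Original n = 9; n_eff = number of nonzero differences = 8.
Nonzero differences (with sign): +7, +4, +2, -2, +3, +3, +6, -2
Step 2: Count signs: positive = 6, negative = 2.
Step 3: Under H0: P(positive) = 0.5, so the number of positives S ~ Bin(8, 0.5).
Step 4: Two-sided exact p-value = sum of Bin(8,0.5) probabilities at or below the observed probability = 0.289062.
Step 5: alpha = 0.1. fail to reject H0.

n_eff = 8, pos = 6, neg = 2, p = 0.289062, fail to reject H0.


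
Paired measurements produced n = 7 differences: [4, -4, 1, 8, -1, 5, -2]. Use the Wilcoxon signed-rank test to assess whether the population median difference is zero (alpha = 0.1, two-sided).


Step 1: Drop any zero differences (none here) and take |d_i|.
|d| = [4, 4, 1, 8, 1, 5, 2]
Step 2: Midrank |d_i| (ties get averaged ranks).
ranks: |4|->4.5, |4|->4.5, |1|->1.5, |8|->7, |1|->1.5, |5|->6, |2|->3
Step 3: Attach original signs; sum ranks with positive sign and with negative sign.
W+ = 4.5 + 1.5 + 7 + 6 = 19
W- = 4.5 + 1.5 + 3 = 9
(Check: W+ + W- = 28 should equal n(n+1)/2 = 28.)
Step 4: Test statistic W = min(W+, W-) = 9.
Step 5: Ties in |d|, so use the tie-corrected normal approximation.
        E[W] = n(n+1)/4 = 7*8/4 = 14.
        Tie groups: |d|=1 (t=2), |d|=4 (t=2); sum(t^3 - t) = 12.
        Var[W] = n(n+1)(2n+1)/24 - sum(t^3-t)/48 = 840/24 - 12/48 = 34.75.
        z = (W - E[W]) / sqrt(Var[W]) = (9 - 14) / 5.8949 = -0.8482.
        Two-sided p = 2*Phi(z) = 0.396333.
Step 6: alpha = 0.1. fail to reject H0.

W+ = 19, W- = 9, W = min = 9, p = 0.396333, fail to reject H0.


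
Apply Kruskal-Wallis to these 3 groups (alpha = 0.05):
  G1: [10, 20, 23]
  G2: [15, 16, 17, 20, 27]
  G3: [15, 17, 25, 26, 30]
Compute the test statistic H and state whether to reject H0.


Step 1: Combine all N = 13 observations and assign midranks.
sorted (value, group, rank): (10,G1,1), (15,G2,2.5), (15,G3,2.5), (16,G2,4), (17,G2,5.5), (17,G3,5.5), (20,G1,7.5), (20,G2,7.5), (23,G1,9), (25,G3,10), (26,G3,11), (27,G2,12), (30,G3,13)
Step 2: Sum ranks within each group.
R_1 = 17.5 (n_1 = 3)
R_2 = 31.5 (n_2 = 5)
R_3 = 42 (n_3 = 5)
Step 3: H = 12/(N(N+1)) * sum(R_i^2/n_i) - 3(N+1)
     = 12/(13*14) * (17.5^2/3 + 31.5^2/5 + 42^2/5) - 3*14
     = 0.065934 * 653.333 - 42
     = 1.076923.
Step 4: Ties present; correction factor C = 1 - 18/(13^3 - 13) = 0.991758. Corrected H = 1.076923 / 0.991758 = 1.085873.
Step 5: Under H0, H ~ chi^2(2); p-value = 0.581040.
Step 6: alpha = 0.05. fail to reject H0.

H = 1.0859, df = 2, p = 0.581040, fail to reject H0.


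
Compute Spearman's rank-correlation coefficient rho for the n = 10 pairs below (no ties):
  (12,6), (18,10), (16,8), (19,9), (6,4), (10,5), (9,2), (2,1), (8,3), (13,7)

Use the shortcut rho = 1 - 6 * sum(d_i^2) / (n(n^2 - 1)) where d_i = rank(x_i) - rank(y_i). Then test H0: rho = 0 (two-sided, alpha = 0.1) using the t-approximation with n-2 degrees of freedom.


Step 1: Rank x and y separately (midranks; no ties here).
rank(x): 12->6, 18->9, 16->8, 19->10, 6->2, 10->5, 9->4, 2->1, 8->3, 13->7
rank(y): 6->6, 10->10, 8->8, 9->9, 4->4, 5->5, 2->2, 1->1, 3->3, 7->7
Step 2: d_i = R_x(i) - R_y(i); compute d_i^2.
  (6-6)^2=0, (9-10)^2=1, (8-8)^2=0, (10-9)^2=1, (2-4)^2=4, (5-5)^2=0, (4-2)^2=4, (1-1)^2=0, (3-3)^2=0, (7-7)^2=0
sum(d^2) = 10.
Step 3: rho = 1 - 6*10 / (10*(10^2 - 1)) = 1 - 60/990 = 0.939394.
Step 4: Under H0, t = rho * sqrt((n-2)/(1-rho^2)) = 7.7500 ~ t(8).
Step 5: Two-sided p-value from the t-distribution with 8 df = 0.000055.
Step 6: alpha = 0.1. reject H0.

rho = 0.9394, p = 0.000055, reject H0 at alpha = 0.1.


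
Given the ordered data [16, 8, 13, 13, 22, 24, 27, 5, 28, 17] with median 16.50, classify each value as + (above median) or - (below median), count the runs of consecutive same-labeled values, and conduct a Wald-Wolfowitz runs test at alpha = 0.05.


Step 1: Compute median = 16.50; label A = above, B = below.
Labels in order: BBBBAAABAA  (n_A = 5, n_B = 5)
Step 2: Count runs R = 4.
Step 3: Under H0 (random ordering), E[R] = 2*n_A*n_B/(n_A+n_B) + 1 = 2*5*5/10 + 1 = 6.0000.
        Var[R] = 2*n_A*n_B*(2*n_A*n_B - n_A - n_B) / ((n_A+n_B)^2 * (n_A+n_B-1)) = 2000/900 = 2.2222.
        SD[R] = 1.4907.
Step 4: Continuity-corrected z = (R + 0.5 - E[R]) / SD[R] = (4 + 0.5 - 6.0000) / 1.4907 = -1.0062.
Step 5: Two-sided p-value via normal approximation = 2*(1 - Phi(|z|)) = 0.314305.
Step 6: alpha = 0.05. fail to reject H0.

R = 4, z = -1.0062, p = 0.314305, fail to reject H0.


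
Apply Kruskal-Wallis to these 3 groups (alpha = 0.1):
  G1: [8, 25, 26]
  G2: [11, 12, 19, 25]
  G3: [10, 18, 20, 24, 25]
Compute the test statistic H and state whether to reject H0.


Step 1: Combine all N = 12 observations and assign midranks.
sorted (value, group, rank): (8,G1,1), (10,G3,2), (11,G2,3), (12,G2,4), (18,G3,5), (19,G2,6), (20,G3,7), (24,G3,8), (25,G1,10), (25,G2,10), (25,G3,10), (26,G1,12)
Step 2: Sum ranks within each group.
R_1 = 23 (n_1 = 3)
R_2 = 23 (n_2 = 4)
R_3 = 32 (n_3 = 5)
Step 3: H = 12/(N(N+1)) * sum(R_i^2/n_i) - 3(N+1)
     = 12/(12*13) * (23^2/3 + 23^2/4 + 32^2/5) - 3*13
     = 0.076923 * 513.383 - 39
     = 0.491026.
Step 4: Ties present; correction factor C = 1 - 24/(12^3 - 12) = 0.986014. Corrected H = 0.491026 / 0.986014 = 0.497991.
Step 5: Under H0, H ~ chi^2(2); p-value = 0.779584.
Step 6: alpha = 0.1. fail to reject H0.

H = 0.4980, df = 2, p = 0.779584, fail to reject H0.


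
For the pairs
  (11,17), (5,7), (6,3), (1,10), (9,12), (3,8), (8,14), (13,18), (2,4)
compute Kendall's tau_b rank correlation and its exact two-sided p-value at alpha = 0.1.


Step 1: Enumerate the 36 unordered pairs (i,j) with i<j and classify each by sign(x_j-x_i) * sign(y_j-y_i).
  (1,2):dx=-6,dy=-10->C; (1,3):dx=-5,dy=-14->C; (1,4):dx=-10,dy=-7->C; (1,5):dx=-2,dy=-5->C
  (1,6):dx=-8,dy=-9->C; (1,7):dx=-3,dy=-3->C; (1,8):dx=+2,dy=+1->C; (1,9):dx=-9,dy=-13->C
  (2,3):dx=+1,dy=-4->D; (2,4):dx=-4,dy=+3->D; (2,5):dx=+4,dy=+5->C; (2,6):dx=-2,dy=+1->D
  (2,7):dx=+3,dy=+7->C; (2,8):dx=+8,dy=+11->C; (2,9):dx=-3,dy=-3->C; (3,4):dx=-5,dy=+7->D
  (3,5):dx=+3,dy=+9->C; (3,6):dx=-3,dy=+5->D; (3,7):dx=+2,dy=+11->C; (3,8):dx=+7,dy=+15->C
  (3,9):dx=-4,dy=+1->D; (4,5):dx=+8,dy=+2->C; (4,6):dx=+2,dy=-2->D; (4,7):dx=+7,dy=+4->C
  (4,8):dx=+12,dy=+8->C; (4,9):dx=+1,dy=-6->D; (5,6):dx=-6,dy=-4->C; (5,7):dx=-1,dy=+2->D
  (5,8):dx=+4,dy=+6->C; (5,9):dx=-7,dy=-8->C; (6,7):dx=+5,dy=+6->C; (6,8):dx=+10,dy=+10->C
  (6,9):dx=-1,dy=-4->C; (7,8):dx=+5,dy=+4->C; (7,9):dx=-6,dy=-10->C; (8,9):dx=-11,dy=-14->C
Step 2: C = 27, D = 9, total pairs = 36.
Step 3: tau = (C - D)/(n(n-1)/2) = (27 - 9)/36 = 0.500000.
Step 4: Exact two-sided p-value (enumerate n! = 362880 permutations of y under H0): p = 0.075176.
Step 5: alpha = 0.1. reject H0.

tau_b = 0.5000 (C=27, D=9), p = 0.075176, reject H0.


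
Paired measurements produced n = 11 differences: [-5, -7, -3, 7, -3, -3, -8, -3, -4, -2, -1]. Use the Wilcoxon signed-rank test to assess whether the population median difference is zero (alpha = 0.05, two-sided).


Step 1: Drop any zero differences (none here) and take |d_i|.
|d| = [5, 7, 3, 7, 3, 3, 8, 3, 4, 2, 1]
Step 2: Midrank |d_i| (ties get averaged ranks).
ranks: |5|->8, |7|->9.5, |3|->4.5, |7|->9.5, |3|->4.5, |3|->4.5, |8|->11, |3|->4.5, |4|->7, |2|->2, |1|->1
Step 3: Attach original signs; sum ranks with positive sign and with negative sign.
W+ = 9.5 = 9.5
W- = 8 + 9.5 + 4.5 + 4.5 + 4.5 + 11 + 4.5 + 7 + 2 + 1 = 56.5
(Check: W+ + W- = 66 should equal n(n+1)/2 = 66.)
Step 4: Test statistic W = min(W+, W-) = 9.5.
Step 5: Ties in |d|, so use the tie-corrected normal approximation.
        E[W] = n(n+1)/4 = 11*12/4 = 33.
        Tie groups: |d|=3 (t=4), |d|=7 (t=2); sum(t^3 - t) = 66.
        Var[W] = n(n+1)(2n+1)/24 - sum(t^3-t)/48 = 3036/24 - 66/48 = 125.125.
        z = (W - E[W]) / sqrt(Var[W]) = (9.5 - 33) / 11.1859 = -2.1009.
        Two-sided p = 2*Phi(z) = 0.035654.
Step 6: alpha = 0.05. reject H0.

W+ = 9.5, W- = 56.5, W = min = 9.5, p = 0.035654, reject H0.


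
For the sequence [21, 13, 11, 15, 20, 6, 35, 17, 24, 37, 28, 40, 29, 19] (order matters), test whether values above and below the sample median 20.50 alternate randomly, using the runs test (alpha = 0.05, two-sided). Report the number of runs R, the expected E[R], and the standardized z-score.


Step 1: Compute median = 20.50; label A = above, B = below.
Labels in order: ABBBBBABAAAAAB  (n_A = 7, n_B = 7)
Step 2: Count runs R = 6.
Step 3: Under H0 (random ordering), E[R] = 2*n_A*n_B/(n_A+n_B) + 1 = 2*7*7/14 + 1 = 8.0000.
        Var[R] = 2*n_A*n_B*(2*n_A*n_B - n_A - n_B) / ((n_A+n_B)^2 * (n_A+n_B-1)) = 8232/2548 = 3.2308.
        SD[R] = 1.7974.
Step 4: Continuity-corrected z = (R + 0.5 - E[R]) / SD[R] = (6 + 0.5 - 8.0000) / 1.7974 = -0.8345.
Step 5: Two-sided p-value via normal approximation = 2*(1 - Phi(|z|)) = 0.403986.
Step 6: alpha = 0.05. fail to reject H0.

R = 6, z = -0.8345, p = 0.403986, fail to reject H0.


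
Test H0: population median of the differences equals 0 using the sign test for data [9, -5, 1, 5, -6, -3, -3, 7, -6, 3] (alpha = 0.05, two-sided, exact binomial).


Step 1: Discard zero differences. Original n = 10; n_eff = number of nonzero differences = 10.
Nonzero differences (with sign): +9, -5, +1, +5, -6, -3, -3, +7, -6, +3
Step 2: Count signs: positive = 5, negative = 5.
Step 3: Under H0: P(positive) = 0.5, so the number of positives S ~ Bin(10, 0.5).
Step 4: Two-sided exact p-value = sum of Bin(10,0.5) probabilities at or below the observed probability = 1.000000.
Step 5: alpha = 0.05. fail to reject H0.

n_eff = 10, pos = 5, neg = 5, p = 1.000000, fail to reject H0.


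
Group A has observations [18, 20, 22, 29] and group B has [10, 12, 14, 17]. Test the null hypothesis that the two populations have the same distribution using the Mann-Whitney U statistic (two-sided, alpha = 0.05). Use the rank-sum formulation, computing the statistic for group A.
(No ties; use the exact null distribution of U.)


Step 1: Combine and sort all 8 observations; assign midranks.
sorted (value, group): (10,Y), (12,Y), (14,Y), (17,Y), (18,X), (20,X), (22,X), (29,X)
ranks: 10->1, 12->2, 14->3, 17->4, 18->5, 20->6, 22->7, 29->8
Step 2: Rank sum for X: R1 = 5 + 6 + 7 + 8 = 26.
Step 3: U_X = R1 - n1(n1+1)/2 = 26 - 4*5/2 = 26 - 10 = 16.
       U_Y = n1*n2 - U_X = 16 - 16 = 0.
Step 4: No ties, so the exact null distribution of U (based on enumerating the C(8,4) = 70 equally likely rank assignments) gives the two-sided p-value.
Step 5: p-value = 0.028571; compare to alpha = 0.05. reject H0.

U_X = 16, p = 0.028571, reject H0 at alpha = 0.05.
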